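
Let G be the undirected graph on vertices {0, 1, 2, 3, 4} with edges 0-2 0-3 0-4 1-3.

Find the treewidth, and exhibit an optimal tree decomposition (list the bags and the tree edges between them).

Each bag holds 2 vertices, so the decomposition has width 1, which upper-bounds the treewidth. Since G has at least one edge (e.g. 0–3), it is not an edgeless graph, so tw(G) ≥ 1. Therefore the treewidth is 1.

Treewidth 1.
One optimal decomposition is:
Bags: B1 = {0, 3}  B2 = {0, 2}  B3 = {0, 4}  B4 = {1, 3}
Tree: B1–B2, B1–B3, B1–B4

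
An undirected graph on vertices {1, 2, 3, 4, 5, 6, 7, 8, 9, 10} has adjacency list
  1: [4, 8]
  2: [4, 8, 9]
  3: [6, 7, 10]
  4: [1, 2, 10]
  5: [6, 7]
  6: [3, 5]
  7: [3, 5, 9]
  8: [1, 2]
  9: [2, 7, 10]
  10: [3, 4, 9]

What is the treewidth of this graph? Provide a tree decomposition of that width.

Treewidth 2.
Bags: B1 = {1, 4, 8}  B2 = {2, 4, 8}  B3 = {2, 4, 10}  B4 = {2, 9, 10}  B5 = {3, 9, 10}  B6 = {3, 7, 9}  B7 = {3, 6, 7}  B8 = {5, 6, 7}
Tree: B1–B2, B2–B3, B3–B4, B4–B5, B5–B6, B6–B7, B7–B8

Each bag holds 3 vertices, so the decomposition has width 2, which upper-bounds the treewidth. The edges 1–8–2–4–1 form a cycle, so G is not a tree and its treewidth is at least 2. Hence tw(G) = 2 exactly.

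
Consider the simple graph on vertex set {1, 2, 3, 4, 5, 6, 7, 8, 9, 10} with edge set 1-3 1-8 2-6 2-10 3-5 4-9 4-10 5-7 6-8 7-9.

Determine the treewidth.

A width-2 tree decomposition is:
Bags: B1 = {5, 7, 9}  B2 = {3, 5, 9}  B3 = {1, 3, 9}  B4 = {1, 8, 9}  B5 = {6, 8, 9}  B6 = {2, 6, 9}  B7 = {2, 9, 10}  B8 = {4, 9, 10}
Tree: B1–B2, B2–B3, B3–B4, B4–B5, B5–B6, B6–B7, B7–B8
The largest bag has 3 vertices, giving width 2; this decomposition certifies tw(G) ≤ 2. For the lower bound, G contains the cycle 9–7–5–3–1–8–6–2–10–4–9, so G is not a forest; only forests have treewidth ≤ 1, hence tw(G) ≥ 2. The upper and lower bounds meet at 2, so that is the treewidth.

2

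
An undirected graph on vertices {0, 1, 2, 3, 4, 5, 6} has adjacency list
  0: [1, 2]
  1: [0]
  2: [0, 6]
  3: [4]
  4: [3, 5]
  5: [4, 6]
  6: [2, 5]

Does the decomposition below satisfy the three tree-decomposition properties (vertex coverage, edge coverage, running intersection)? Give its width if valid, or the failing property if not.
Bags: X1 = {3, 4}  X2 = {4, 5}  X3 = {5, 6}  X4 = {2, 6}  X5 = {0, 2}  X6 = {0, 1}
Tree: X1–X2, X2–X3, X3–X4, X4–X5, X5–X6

Checking the three conditions: (i) the bags cover all of {0, 1, 2, 3, 4, 5, 6}; (ii) for each edge, some bag contains both endpoints; (iii) the bags containing any fixed vertex form a subtree. All hold, so the decomposition is valid with width 2 − 1 = 1.

Yes; width 1.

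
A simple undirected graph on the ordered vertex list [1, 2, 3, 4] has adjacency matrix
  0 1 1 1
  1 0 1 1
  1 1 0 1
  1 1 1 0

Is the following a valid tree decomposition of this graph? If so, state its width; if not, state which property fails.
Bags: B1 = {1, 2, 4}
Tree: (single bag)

No — vertex 3 appears in no bag.

A tree decomposition must satisfy three properties: every vertex lies in some bag; for every edge, both endpoints lie together in some bag; and for every vertex, the bags containing it form a connected subtree. Here vertex 3 appears in no bag, so the decomposition is invalid.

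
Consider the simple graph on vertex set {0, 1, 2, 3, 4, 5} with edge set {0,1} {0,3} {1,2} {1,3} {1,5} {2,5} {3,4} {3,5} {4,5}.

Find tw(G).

2

A width-2 tree decomposition is:
Bags: B1 = {3, 4, 5}  B2 = {1, 3, 5}  B3 = {0, 1, 3}  B4 = {1, 2, 5}
Tree: B1–B2, B2–B3, B2–B4
The largest bag has 3 vertices, giving width 2; this decomposition certifies tw(G) ≤ 2. On the other hand G contains the 3-clique {1, 2, 5}. A clique must lie in a single bag of any decomposition, so no decomposition can have width below 2. Hence tw(G) = 2 exactly.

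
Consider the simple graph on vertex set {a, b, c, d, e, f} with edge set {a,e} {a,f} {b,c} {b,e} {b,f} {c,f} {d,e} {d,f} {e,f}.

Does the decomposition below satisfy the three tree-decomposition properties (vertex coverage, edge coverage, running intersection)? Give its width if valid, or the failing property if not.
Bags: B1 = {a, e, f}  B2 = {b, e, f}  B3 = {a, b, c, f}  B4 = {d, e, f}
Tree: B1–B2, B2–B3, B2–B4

No — bags containing vertex a are not connected in the tree.

A tree decomposition must satisfy three properties: every vertex lies in some bag; for every edge, both endpoints lie together in some bag; and for every vertex, the bags containing it form a connected subtree. Here bags containing vertex a are not connected in the tree, so the decomposition is invalid.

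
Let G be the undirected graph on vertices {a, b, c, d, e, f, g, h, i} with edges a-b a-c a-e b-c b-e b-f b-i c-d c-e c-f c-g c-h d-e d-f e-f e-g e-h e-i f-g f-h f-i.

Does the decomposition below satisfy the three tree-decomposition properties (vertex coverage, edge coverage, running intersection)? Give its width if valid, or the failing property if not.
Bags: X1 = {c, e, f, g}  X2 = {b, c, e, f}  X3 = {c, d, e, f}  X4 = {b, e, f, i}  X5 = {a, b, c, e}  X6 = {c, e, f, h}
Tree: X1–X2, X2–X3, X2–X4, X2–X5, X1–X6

Vertex coverage: the bags together contain {a, b, c, d, e, f, g, h, i}, the full vertex set. Edge coverage: each edge of G has both endpoints in at least one bag. Running intersection: for every vertex, the bags containing it form a connected subtree. All three properties hold, so this is a valid tree decomposition of width max|bag| − 1 = 3, and hence tw(G) ≤ 3.

Yes; width 3.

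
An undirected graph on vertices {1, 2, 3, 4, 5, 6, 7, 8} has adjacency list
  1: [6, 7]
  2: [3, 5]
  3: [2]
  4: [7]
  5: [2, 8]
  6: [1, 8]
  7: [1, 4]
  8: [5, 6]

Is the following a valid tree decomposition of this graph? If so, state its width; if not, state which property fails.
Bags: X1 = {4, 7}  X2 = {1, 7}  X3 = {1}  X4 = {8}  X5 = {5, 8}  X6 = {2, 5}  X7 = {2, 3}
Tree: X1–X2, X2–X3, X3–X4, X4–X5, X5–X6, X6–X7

No — vertex 6 appears in no bag.

A tree decomposition must satisfy three properties: every vertex lies in some bag; for every edge, both endpoints lie together in some bag; and for every vertex, the bags containing it form a connected subtree. Here vertex 6 appears in no bag, so the decomposition is invalid.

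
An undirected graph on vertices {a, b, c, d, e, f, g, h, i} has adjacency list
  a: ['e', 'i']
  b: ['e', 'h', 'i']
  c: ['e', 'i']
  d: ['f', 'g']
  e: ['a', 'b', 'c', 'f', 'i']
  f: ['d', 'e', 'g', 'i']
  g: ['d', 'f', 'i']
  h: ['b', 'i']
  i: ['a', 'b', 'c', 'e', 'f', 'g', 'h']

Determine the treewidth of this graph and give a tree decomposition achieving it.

Each bag holds 3 vertices, so the decomposition has width 2, which upper-bounds the treewidth. For the lower bound, the 3 vertices {d, f, g} are pairwise adjacent, and any tree decomposition puts a clique entirely inside one bag — forcing width ≥ 2. Hence tw(G) = 2 exactly.

Treewidth 2.
One such decomposition:
Bags: B1 = {b, e, i}  B2 = {b, h, i}  B3 = {e, f, i}  B4 = {a, e, i}  B5 = {f, g, i}  B6 = {d, f, g}  B7 = {c, e, i}
Tree: B1–B2, B1–B3, B3–B4, B3–B5, B5–B6, B1–B7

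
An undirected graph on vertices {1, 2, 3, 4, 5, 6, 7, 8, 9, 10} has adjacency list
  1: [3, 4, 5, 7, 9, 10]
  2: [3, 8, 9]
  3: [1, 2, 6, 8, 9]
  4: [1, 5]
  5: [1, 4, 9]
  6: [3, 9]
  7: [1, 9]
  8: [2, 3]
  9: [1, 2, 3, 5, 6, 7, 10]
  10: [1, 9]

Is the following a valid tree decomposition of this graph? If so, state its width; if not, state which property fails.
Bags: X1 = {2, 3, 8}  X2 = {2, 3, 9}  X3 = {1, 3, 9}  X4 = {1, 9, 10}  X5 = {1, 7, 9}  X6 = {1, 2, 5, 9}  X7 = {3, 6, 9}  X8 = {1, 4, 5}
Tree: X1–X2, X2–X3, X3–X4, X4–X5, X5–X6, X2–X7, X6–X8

No — bags containing vertex 2 are not connected in the tree.

A tree decomposition must satisfy three properties: every vertex lies in some bag; for every edge, both endpoints lie together in some bag; and for every vertex, the bags containing it form a connected subtree. Here bags containing vertex 2 are not connected in the tree, so the decomposition is invalid.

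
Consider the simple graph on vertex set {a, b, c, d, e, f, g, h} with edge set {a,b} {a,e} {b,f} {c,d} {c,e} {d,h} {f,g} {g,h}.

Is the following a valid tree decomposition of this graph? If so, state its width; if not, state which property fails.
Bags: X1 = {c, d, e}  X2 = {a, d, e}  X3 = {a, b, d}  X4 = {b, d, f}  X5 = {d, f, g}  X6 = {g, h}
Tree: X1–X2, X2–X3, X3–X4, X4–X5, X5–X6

No — edge (d,h) lies in no bag.

A tree decomposition must satisfy three properties: every vertex lies in some bag; for every edge, both endpoints lie together in some bag; and for every vertex, the bags containing it form a connected subtree. Here edge (d,h) lies in no bag, so the decomposition is invalid.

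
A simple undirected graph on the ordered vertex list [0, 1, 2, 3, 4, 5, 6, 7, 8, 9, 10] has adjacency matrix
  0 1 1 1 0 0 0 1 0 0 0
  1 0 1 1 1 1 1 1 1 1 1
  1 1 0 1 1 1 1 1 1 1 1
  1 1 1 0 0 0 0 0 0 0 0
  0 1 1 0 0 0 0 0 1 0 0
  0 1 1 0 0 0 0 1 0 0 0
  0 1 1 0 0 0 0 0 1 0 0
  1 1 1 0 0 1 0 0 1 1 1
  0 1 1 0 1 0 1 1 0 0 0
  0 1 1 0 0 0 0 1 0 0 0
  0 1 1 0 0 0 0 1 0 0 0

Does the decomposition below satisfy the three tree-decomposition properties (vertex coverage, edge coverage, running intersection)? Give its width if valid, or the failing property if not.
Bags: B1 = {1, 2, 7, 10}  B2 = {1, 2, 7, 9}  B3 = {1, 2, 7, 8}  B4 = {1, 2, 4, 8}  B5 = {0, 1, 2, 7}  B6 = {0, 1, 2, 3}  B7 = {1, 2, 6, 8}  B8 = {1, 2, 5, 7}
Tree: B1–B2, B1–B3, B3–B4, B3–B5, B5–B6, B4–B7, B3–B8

Yes; width 3.

Every vertex of G appears in some bag (union = {0, 1, 2, 3, 4, 5, 6, 7, 8, 9, 10}); every edge is covered by a bag; and for each vertex v the set of bags containing v is connected in the bag tree. The decomposition is therefore valid. The largest bag has 4 vertices, so the width is 3.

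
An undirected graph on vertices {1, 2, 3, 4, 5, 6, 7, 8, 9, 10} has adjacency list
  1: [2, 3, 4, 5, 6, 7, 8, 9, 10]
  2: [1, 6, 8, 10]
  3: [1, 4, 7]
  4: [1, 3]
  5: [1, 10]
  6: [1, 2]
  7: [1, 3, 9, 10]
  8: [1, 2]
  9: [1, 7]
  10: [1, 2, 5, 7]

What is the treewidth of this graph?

2

A width-2 tree decomposition is:
Bags: B1 = {1, 2, 8}  B2 = {1, 2, 10}  B3 = {1, 7, 10}  B4 = {1, 5, 10}  B5 = {1, 2, 6}  B6 = {1, 7, 9}  B7 = {1, 3, 7}  B8 = {1, 3, 4}
Tree: B1–B2, B2–B3, B3–B4, B1–B5, B3–B6, B3–B7, B7–B8
The largest bag has 3 vertices, giving width 2; this decomposition certifies tw(G) ≤ 2. Conversely, {1, 2, 8} is a clique of size 3, and the vertices of any clique must share a bag in every tree decomposition; so some bag has ≥ 3 vertices and tw(G) ≥ 2. The upper and lower bounds meet at 2, so that is the treewidth.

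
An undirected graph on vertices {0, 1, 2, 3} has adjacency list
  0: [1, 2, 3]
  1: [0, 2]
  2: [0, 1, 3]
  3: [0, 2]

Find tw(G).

2

A width-2 tree decomposition is:
Bags: B1 = {0, 1, 2}  B2 = {0, 2, 3}
Tree: B1–B2
Every bag has size at most 3, so the width is 3 − 1 = 2 and tw(G) ≤ 2. Conversely, {0, 1, 2} is a clique of size 3, and the vertices of any clique must share a bag in every tree decomposition; so some bag has ≥ 3 vertices and tw(G) ≥ 2. Hence tw(G) = 2 exactly.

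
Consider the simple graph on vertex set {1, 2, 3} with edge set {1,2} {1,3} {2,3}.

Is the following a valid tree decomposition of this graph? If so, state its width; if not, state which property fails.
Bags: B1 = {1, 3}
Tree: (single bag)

No — vertex 2 appears in no bag.

A tree decomposition must satisfy three properties: every vertex lies in some bag; for every edge, both endpoints lie together in some bag; and for every vertex, the bags containing it form a connected subtree. Here vertex 2 appears in no bag, so the decomposition is invalid.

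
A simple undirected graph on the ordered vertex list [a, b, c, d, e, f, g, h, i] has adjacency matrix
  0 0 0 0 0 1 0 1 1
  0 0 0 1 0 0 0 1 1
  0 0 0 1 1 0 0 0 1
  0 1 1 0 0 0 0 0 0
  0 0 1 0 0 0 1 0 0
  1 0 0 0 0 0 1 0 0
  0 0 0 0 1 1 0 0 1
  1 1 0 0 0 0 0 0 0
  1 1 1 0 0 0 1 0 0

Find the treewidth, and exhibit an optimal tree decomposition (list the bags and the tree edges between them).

Each bag holds 4 vertices, so the decomposition has width 3, which upper-bounds the treewidth. For the lower bound: the 4 vertex sets {b,d,h}, {c}, {i}, {a,e,f,g} are disjoint, each induces a connected subgraph, and every pair is joined by at least one edge of G. Contracting each set to a single vertex therefore yields K_{4} as a minor, and since treewidth is minor-monotone, tw(G) ≥ tw(K_{4}) = 3. Therefore the treewidth is 3.

Treewidth 3.
Bags: B1 = {b, c, d, h}  B2 = {b, c, h, i}  B3 = {a, c, h, i}  B4 = {a, c, e, i}  B5 = {a, e, g, i}  B6 = {a, e, f, g}
Tree: B1–B2, B2–B3, B3–B4, B4–B5, B5–B6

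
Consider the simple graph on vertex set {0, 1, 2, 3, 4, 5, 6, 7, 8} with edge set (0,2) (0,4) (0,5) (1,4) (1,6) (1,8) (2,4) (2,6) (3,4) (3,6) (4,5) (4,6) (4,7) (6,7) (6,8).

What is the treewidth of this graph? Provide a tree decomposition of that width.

Each bag holds 3 vertices, so the decomposition has width 2, which upper-bounds the treewidth. Conversely, {1, 6, 8} is a clique of size 3, and the vertices of any clique must share a bag in every tree decomposition; so some bag has ≥ 3 vertices and tw(G) ≥ 2. Combining the bounds, tw(G) = 2.

Treewidth 2.
One such decomposition:
Bags: B1 = {4, 6, 7}  B2 = {2, 4, 6}  B3 = {0, 2, 4}  B4 = {3, 4, 6}  B5 = {0, 4, 5}  B6 = {1, 4, 6}  B7 = {1, 6, 8}
Tree: B1–B2, B2–B3, B1–B4, B3–B5, B1–B6, B6–B7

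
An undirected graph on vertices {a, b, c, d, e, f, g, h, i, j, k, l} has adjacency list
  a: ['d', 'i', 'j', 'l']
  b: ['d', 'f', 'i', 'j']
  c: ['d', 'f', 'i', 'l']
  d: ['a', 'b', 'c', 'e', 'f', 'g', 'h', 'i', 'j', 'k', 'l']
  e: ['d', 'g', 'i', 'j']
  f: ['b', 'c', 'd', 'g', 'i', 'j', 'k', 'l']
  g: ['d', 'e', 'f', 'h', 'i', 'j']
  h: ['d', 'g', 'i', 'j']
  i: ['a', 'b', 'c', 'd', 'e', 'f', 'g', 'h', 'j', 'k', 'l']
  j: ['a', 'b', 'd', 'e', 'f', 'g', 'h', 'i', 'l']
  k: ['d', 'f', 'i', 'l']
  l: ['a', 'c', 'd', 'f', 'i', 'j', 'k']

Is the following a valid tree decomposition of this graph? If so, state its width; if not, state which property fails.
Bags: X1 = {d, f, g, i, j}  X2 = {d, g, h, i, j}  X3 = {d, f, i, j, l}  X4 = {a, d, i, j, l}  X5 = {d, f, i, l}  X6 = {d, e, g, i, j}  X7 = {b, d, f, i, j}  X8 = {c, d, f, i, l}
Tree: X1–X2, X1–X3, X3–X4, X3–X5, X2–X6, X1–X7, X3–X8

No — vertex k appears in no bag.

A tree decomposition must satisfy three properties: every vertex lies in some bag; for every edge, both endpoints lie together in some bag; and for every vertex, the bags containing it form a connected subtree. Here vertex k appears in no bag, so the decomposition is invalid.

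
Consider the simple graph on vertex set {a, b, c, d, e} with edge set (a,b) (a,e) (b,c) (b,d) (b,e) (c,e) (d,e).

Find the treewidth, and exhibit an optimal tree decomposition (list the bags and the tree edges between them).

Treewidth 2.
One such decomposition:
Bags: B1 = {b, d, e}  B2 = {b, c, e}  B3 = {a, b, e}
Tree: B1–B2, B1–B3

Every bag has size at most 3, so the width is 3 − 1 = 2 and tw(G) ≤ 2. On the other hand G contains the 3-clique {b, d, e}. A clique must lie in a single bag of any decomposition, so no decomposition can have width below 2. Therefore the treewidth is 2.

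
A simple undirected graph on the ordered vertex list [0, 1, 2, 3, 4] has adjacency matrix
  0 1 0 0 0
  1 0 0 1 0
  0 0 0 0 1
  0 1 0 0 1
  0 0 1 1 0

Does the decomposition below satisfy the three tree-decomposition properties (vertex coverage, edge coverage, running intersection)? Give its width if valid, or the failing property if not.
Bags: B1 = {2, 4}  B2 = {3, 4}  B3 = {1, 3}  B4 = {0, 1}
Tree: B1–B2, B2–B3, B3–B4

Yes; width 1.

Checking the three conditions: (i) the bags cover all of {0, 1, 2, 3, 4}; (ii) for each edge, some bag contains both endpoints; (iii) the bags containing any fixed vertex form a subtree. All hold, so the decomposition is valid with width 2 − 1 = 1.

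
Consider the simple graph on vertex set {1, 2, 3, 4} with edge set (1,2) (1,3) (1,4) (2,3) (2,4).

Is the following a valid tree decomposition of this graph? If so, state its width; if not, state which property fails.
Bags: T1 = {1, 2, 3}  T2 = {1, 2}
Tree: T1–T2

A tree decomposition must satisfy three properties: every vertex lies in some bag; for every edge, both endpoints lie together in some bag; and for every vertex, the bags containing it form a connected subtree. Here vertex 4 appears in no bag, so the decomposition is invalid.

No — vertex 4 appears in no bag.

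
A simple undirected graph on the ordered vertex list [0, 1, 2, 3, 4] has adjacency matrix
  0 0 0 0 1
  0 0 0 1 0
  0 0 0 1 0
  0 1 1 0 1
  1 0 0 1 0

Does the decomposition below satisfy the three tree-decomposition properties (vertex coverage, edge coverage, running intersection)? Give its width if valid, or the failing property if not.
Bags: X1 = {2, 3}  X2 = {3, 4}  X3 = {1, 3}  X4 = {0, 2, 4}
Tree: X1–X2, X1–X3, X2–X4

A tree decomposition must satisfy three properties: every vertex lies in some bag; for every edge, both endpoints lie together in some bag; and for every vertex, the bags containing it form a connected subtree. Here bags containing vertex 2 are not connected in the tree, so the decomposition is invalid.

No — bags containing vertex 2 are not connected in the tree.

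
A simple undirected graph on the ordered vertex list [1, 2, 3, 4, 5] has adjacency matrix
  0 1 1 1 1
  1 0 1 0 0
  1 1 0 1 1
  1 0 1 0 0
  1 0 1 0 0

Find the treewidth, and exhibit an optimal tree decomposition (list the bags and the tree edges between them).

The largest bag has 3 vertices, giving width 2; this decomposition certifies tw(G) ≤ 2. On the other hand G contains the 3-clique {1, 2, 3}. A clique must lie in a single bag of any decomposition, so no decomposition can have width below 2. Therefore the treewidth is 2.

Treewidth 2.
One optimal decomposition is:
Bags: B1 = {1, 3, 4}  B2 = {1, 3, 5}  B3 = {1, 2, 3}
Tree: B1–B2, B2–B3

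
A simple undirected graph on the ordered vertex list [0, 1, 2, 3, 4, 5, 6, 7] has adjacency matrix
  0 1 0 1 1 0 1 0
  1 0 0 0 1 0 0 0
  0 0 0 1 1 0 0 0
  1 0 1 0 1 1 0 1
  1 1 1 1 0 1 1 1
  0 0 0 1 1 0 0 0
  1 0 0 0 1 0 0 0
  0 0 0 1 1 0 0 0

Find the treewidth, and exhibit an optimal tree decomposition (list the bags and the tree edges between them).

Each bag holds 3 vertices, so the decomposition has width 2, which upper-bounds the treewidth. Conversely, {0, 1, 4} is a clique of size 3, and the vertices of any clique must share a bag in every tree decomposition; so some bag has ≥ 3 vertices and tw(G) ≥ 2. Combining the bounds, tw(G) = 2.

Treewidth 2.
Bags: B1 = {2, 3, 4}  B2 = {0, 3, 4}  B3 = {0, 4, 6}  B4 = {3, 4, 7}  B5 = {0, 1, 4}  B6 = {3, 4, 5}
Tree: B1–B2, B2–B3, B2–B4, B2–B5, B2–B6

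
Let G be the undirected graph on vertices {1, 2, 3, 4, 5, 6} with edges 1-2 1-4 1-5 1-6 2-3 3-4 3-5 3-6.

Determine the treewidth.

A width-2 tree decomposition is:
Bags: B1 = {1, 3, 4}  B2 = {1, 3, 6}  B3 = {1, 2, 3}  B4 = {1, 3, 5}
Tree: B1–B2, B2–B3, B3–B4
The largest bag has 3 vertices, giving width 2; this decomposition certifies tw(G) ≤ 2. For the lower bound, G contains the cycle 1–4–3–6–1, so G is not a forest; only forests have treewidth ≤ 1, hence tw(G) ≥ 2. Therefore the treewidth is 2.

2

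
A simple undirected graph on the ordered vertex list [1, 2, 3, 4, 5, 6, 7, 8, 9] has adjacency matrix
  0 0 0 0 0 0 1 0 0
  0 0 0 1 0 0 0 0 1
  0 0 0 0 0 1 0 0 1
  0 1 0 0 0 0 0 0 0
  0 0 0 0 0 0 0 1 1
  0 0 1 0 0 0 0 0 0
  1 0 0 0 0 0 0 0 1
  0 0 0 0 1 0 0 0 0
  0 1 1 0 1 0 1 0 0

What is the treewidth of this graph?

1

A width-1 tree decomposition is:
Bags: B1 = {5, 9}  B2 = {3, 9}  B3 = {3, 6}  B4 = {5, 8}  B5 = {7, 9}  B6 = {1, 7}  B7 = {2, 9}  B8 = {2, 4}
Tree: B1–B2, B2–B3, B1–B4, B1–B5, B5–B6, B2–B7, B7–B8
Every bag has size at most 2, so the width is 2 − 1 = 1 and tw(G) ≤ 1. G has an edge, so its treewidth is at least 1. Combining the bounds, tw(G) = 1.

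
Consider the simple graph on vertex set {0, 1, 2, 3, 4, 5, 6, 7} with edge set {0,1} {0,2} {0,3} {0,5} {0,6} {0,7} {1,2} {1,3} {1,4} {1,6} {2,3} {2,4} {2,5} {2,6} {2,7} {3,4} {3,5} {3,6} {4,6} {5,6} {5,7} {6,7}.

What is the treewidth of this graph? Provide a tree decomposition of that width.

Every bag has size at most 5, so the width is 5 − 1 = 4 and tw(G) ≤ 4. For the lower bound, the 5 vertices {0, 1, 2, 3, 6} are pairwise adjacent, and any tree decomposition puts a clique entirely inside one bag — forcing width ≥ 4. Hence tw(G) = 4 exactly.

Treewidth 4.
Bags: B1 = {1, 2, 3, 4, 6}  B2 = {0, 1, 2, 3, 6}  B3 = {0, 2, 3, 5, 6}  B4 = {0, 2, 5, 6, 7}
Tree: B1–B2, B2–B3, B3–B4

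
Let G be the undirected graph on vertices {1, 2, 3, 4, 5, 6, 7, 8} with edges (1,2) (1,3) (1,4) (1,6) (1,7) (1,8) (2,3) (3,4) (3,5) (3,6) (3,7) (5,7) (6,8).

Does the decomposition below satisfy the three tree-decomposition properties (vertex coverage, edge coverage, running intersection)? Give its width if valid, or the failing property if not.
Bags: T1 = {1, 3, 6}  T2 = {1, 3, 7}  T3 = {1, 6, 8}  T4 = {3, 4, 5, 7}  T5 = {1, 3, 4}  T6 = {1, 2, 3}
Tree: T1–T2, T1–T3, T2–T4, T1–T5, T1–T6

A tree decomposition must satisfy three properties: every vertex lies in some bag; for every edge, both endpoints lie together in some bag; and for every vertex, the bags containing it form a connected subtree. Here bags containing vertex 4 are not connected in the tree, so the decomposition is invalid.

No — bags containing vertex 4 are not connected in the tree.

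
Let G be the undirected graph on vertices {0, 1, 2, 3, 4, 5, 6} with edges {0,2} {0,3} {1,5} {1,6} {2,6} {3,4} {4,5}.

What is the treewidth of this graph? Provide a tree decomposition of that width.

Treewidth 2.
One optimal decomposition is:
Bags: B1 = {1, 4, 5}  B2 = {1, 4, 6}  B3 = {2, 4, 6}  B4 = {0, 2, 4}  B5 = {0, 3, 4}
Tree: B1–B2, B2–B3, B3–B4, B4–B5

Each bag holds 3 vertices, so the decomposition has width 2, which upper-bounds the treewidth. The edges 4–5–1–6–2–0–3–4 form a cycle, so G is not a tree and its treewidth is at least 2. The upper and lower bounds meet at 2, so that is the treewidth.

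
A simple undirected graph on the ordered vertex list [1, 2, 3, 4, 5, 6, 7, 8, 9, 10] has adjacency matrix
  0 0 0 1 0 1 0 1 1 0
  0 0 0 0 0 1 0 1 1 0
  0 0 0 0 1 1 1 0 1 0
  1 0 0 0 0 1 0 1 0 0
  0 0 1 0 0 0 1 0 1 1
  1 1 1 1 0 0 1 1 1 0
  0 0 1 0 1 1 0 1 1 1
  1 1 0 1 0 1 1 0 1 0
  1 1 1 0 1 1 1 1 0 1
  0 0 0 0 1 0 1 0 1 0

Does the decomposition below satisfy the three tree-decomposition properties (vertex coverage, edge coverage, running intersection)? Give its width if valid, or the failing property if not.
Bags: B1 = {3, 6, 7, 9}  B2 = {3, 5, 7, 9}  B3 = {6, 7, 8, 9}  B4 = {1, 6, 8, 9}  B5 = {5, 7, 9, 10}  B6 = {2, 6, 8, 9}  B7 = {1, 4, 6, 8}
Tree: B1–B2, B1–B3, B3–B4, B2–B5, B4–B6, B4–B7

Vertex coverage: the bags together contain {1, 2, 3, 4, 5, 6, 7, 8, 9, 10}, the full vertex set. Edge coverage: each edge of G has both endpoints in at least one bag. Running intersection: for every vertex, the bags containing it form a connected subtree. All three properties hold, so this is a valid tree decomposition of width max|bag| − 1 = 3, and hence tw(G) ≤ 3.

Yes; width 3.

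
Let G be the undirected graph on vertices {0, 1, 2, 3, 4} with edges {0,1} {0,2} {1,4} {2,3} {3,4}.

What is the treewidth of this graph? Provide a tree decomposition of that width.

Treewidth 2.
Bags: B1 = {2, 3, 4}  B2 = {1, 2, 4}  B3 = {0, 1, 2}
Tree: B1–B2, B2–B3

Every bag has size at most 3, so the width is 3 − 1 = 2 and tw(G) ≤ 2. For the lower bound, G contains the cycle 2–3–4–1–0–2, so G is not a forest; only forests have treewidth ≤ 1, hence tw(G) ≥ 2. Hence tw(G) = 2 exactly.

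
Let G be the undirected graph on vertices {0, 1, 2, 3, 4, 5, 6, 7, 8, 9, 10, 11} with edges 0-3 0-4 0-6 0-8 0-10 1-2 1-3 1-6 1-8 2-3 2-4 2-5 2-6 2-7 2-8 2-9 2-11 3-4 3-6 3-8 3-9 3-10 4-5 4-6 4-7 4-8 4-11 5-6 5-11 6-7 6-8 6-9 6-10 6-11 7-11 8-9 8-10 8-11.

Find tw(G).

A width-4 tree decomposition is:
Bags: B1 = {2, 3, 4, 6, 8}  B2 = {2, 4, 6, 8, 11}  B3 = {2, 3, 6, 8, 9}  B4 = {2, 4, 6, 7, 11}  B5 = {2, 4, 5, 6, 11}  B6 = {0, 3, 4, 6, 8}  B7 = {1, 2, 3, 6, 8}  B8 = {0, 3, 6, 8, 10}
Tree: B1–B2, B1–B3, B2–B4, B4–B5, B1–B6, B3–B7, B6–B8
Each bag holds 5 vertices, so the decomposition has width 4, which upper-bounds the treewidth. For the lower bound, the 5 vertices {0, 3, 6, 8, 10} are pairwise adjacent, and any tree decomposition puts a clique entirely inside one bag — forcing width ≥ 4. Hence tw(G) = 4 exactly.

4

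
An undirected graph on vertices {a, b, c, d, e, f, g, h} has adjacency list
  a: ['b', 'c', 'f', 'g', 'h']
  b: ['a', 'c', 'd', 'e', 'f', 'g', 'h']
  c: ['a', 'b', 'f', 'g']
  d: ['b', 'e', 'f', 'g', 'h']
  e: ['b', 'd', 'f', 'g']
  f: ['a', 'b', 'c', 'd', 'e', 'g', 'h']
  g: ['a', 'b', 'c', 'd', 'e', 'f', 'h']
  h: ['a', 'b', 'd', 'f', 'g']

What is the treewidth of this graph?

A width-4 tree decomposition is:
Bags: B1 = {b, d, f, g, h}  B2 = {b, d, e, f, g}  B3 = {a, b, f, g, h}  B4 = {a, b, c, f, g}
Tree: B1–B2, B1–B3, B3–B4
Every bag has size at most 5, so the width is 5 − 1 = 4 and tw(G) ≤ 4. Conversely, {b, d, e, f, g} is a clique of size 5, and the vertices of any clique must share a bag in every tree decomposition; so some bag has ≥ 5 vertices and tw(G) ≥ 4. Therefore the treewidth is 4.

4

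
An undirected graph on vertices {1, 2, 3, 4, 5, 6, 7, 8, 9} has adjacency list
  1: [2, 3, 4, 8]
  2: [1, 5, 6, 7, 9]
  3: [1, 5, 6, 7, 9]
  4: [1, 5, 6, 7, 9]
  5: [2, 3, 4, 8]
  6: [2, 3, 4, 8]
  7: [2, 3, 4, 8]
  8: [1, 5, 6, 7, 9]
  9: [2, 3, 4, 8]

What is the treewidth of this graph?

A width-4 tree decomposition is:
Bags: B1 = {1, 2, 3, 4, 8}  B2 = {2, 3, 4, 7, 8}  B3 = {2, 3, 4, 8, 9}  B4 = {2, 3, 4, 6, 8}  B5 = {2, 3, 4, 5, 8}
Tree: B1–B2, B2–B3, B3–B4, B4–B5
The largest bag has 5 vertices, giving width 4; this decomposition certifies tw(G) ≤ 4. For the lower bound: the 5 vertex sets {1,8}, {3,7}, {4,9}, {2}, {6} are disjoint, each induces a connected subgraph, and every pair is joined by at least one edge of G. Contracting each set to a single vertex therefore yields K_{5} as a minor, and since treewidth is minor-monotone, tw(G) ≥ tw(K_{5}) = 4. Hence tw(G) = 4 exactly.

4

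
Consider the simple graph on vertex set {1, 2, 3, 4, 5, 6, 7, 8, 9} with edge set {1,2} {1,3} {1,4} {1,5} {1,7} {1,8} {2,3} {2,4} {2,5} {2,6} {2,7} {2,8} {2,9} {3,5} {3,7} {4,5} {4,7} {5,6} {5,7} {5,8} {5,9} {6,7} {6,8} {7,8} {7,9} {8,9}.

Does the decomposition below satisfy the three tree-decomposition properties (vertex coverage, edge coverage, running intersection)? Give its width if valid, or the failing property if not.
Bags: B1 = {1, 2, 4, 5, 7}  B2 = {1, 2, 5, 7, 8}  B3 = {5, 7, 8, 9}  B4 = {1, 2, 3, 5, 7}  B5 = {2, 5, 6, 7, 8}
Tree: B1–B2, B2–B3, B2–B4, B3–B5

No — edge (2,9) lies in no bag.

A tree decomposition must satisfy three properties: every vertex lies in some bag; for every edge, both endpoints lie together in some bag; and for every vertex, the bags containing it form a connected subtree. Here edge (2,9) lies in no bag, so the decomposition is invalid.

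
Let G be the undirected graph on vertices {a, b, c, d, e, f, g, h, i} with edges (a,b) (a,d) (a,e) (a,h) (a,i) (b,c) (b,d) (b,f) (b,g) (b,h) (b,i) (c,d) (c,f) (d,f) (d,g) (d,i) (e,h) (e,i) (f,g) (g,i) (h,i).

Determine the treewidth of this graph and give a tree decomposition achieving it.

Each bag holds 4 vertices, so the decomposition has width 3, which upper-bounds the treewidth. For the lower bound, the 4 vertices {a, e, h, i} are pairwise adjacent, and any tree decomposition puts a clique entirely inside one bag — forcing width ≥ 3. Hence tw(G) = 3 exactly.

Treewidth 3.
Bags: B1 = {b, d, g, i}  B2 = {b, d, f, g}  B3 = {a, b, d, i}  B4 = {b, c, d, f}  B5 = {a, b, h, i}  B6 = {a, e, h, i}
Tree: B1–B2, B1–B3, B2–B4, B3–B5, B5–B6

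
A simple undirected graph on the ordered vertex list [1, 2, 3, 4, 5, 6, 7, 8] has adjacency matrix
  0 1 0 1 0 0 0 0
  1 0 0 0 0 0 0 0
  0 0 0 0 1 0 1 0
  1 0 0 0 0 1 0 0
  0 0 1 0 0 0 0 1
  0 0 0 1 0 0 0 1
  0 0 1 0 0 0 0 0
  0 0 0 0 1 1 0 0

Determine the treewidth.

A width-1 tree decomposition is:
Bags: B1 = {3, 7}  B2 = {3, 5}  B3 = {5, 8}  B4 = {6, 8}  B5 = {4, 6}  B6 = {1, 4}  B7 = {1, 2}
Tree: B1–B2, B2–B3, B3–B4, B4–B5, B5–B6, B6–B7
The largest bag has 2 vertices, giving width 1; this decomposition certifies tw(G) ≤ 1. G has an edge, so its treewidth is at least 1. Hence tw(G) = 1 exactly.

1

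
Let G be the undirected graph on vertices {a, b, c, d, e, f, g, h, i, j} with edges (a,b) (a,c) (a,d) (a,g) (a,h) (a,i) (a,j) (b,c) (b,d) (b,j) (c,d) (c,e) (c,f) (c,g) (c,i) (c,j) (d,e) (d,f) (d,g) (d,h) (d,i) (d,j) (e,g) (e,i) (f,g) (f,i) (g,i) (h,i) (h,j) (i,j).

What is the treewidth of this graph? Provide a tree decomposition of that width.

The largest bag has 5 vertices, giving width 4; this decomposition certifies tw(G) ≤ 4. On the other hand G contains the 5-clique {a, b, c, d, j}. A clique must lie in a single bag of any decomposition, so no decomposition can have width below 4. Hence tw(G) = 4 exactly.

Treewidth 4.
One optimal decomposition is:
Bags: B1 = {a, c, d, i, j}  B2 = {a, d, h, i, j}  B3 = {a, c, d, g, i}  B4 = {c, d, f, g, i}  B5 = {c, d, e, g, i}  B6 = {a, b, c, d, j}
Tree: B1–B2, B1–B3, B3–B4, B3–B5, B1–B6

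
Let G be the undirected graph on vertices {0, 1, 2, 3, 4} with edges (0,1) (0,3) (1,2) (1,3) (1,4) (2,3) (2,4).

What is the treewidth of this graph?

2

A width-2 tree decomposition is:
Bags: B1 = {1, 2, 3}  B2 = {0, 1, 3}  B3 = {1, 2, 4}
Tree: B1–B2, B1–B3
Each bag holds 3 vertices, so the decomposition has width 2, which upper-bounds the treewidth. For the lower bound, the 3 vertices {0, 1, 3} are pairwise adjacent, and any tree decomposition puts a clique entirely inside one bag — forcing width ≥ 2. The upper and lower bounds meet at 2, so that is the treewidth.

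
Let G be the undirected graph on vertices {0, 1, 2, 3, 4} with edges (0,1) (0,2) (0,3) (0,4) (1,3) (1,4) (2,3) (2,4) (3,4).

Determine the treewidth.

A width-3 tree decomposition is:
Bags: B1 = {0, 2, 3, 4}  B2 = {0, 1, 3, 4}
Tree: B1–B2
Each bag holds 4 vertices, so the decomposition has width 3, which upper-bounds the treewidth. For the lower bound, the 4 vertices {0, 1, 3, 4} are pairwise adjacent, and any tree decomposition puts a clique entirely inside one bag — forcing width ≥ 3. The upper and lower bounds meet at 3, so that is the treewidth.

3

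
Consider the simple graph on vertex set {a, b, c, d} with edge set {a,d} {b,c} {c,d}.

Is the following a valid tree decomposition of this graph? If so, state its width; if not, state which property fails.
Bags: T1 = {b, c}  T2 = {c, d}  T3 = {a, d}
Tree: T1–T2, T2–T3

Yes; width 1.

Every vertex of G appears in some bag (union = {a, b, c, d}); every edge is covered by a bag; and for each vertex v the set of bags containing v is connected in the bag tree. The decomposition is therefore valid. The largest bag has 2 vertices, so the width is 1.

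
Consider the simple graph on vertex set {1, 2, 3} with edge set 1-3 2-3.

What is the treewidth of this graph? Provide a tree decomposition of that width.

Treewidth 1.
Bags: B1 = {1, 3}  B2 = {2, 3}
Tree: B1–B2

The largest bag has 2 vertices, giving width 1; this decomposition certifies tw(G) ≤ 1. Any graph with an edge has treewidth ≥ 1, and G has the edge 1–3. The upper and lower bounds meet at 1, so that is the treewidth.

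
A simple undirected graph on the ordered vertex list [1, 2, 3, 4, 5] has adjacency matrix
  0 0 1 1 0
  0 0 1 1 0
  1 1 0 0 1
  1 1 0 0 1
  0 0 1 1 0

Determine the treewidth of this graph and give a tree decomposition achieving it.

Every bag has size at most 3, so the width is 3 − 1 = 2 and tw(G) ≤ 2. For the lower bound, G contains the cycle 2–4–5–3–2, so G is not a forest; only forests have treewidth ≤ 1, hence tw(G) ≥ 2. Hence tw(G) = 2 exactly.

Treewidth 2.
One such decomposition:
Bags: B1 = {2, 3, 4}  B2 = {3, 4, 5}  B3 = {1, 3, 4}
Tree: B1–B2, B2–B3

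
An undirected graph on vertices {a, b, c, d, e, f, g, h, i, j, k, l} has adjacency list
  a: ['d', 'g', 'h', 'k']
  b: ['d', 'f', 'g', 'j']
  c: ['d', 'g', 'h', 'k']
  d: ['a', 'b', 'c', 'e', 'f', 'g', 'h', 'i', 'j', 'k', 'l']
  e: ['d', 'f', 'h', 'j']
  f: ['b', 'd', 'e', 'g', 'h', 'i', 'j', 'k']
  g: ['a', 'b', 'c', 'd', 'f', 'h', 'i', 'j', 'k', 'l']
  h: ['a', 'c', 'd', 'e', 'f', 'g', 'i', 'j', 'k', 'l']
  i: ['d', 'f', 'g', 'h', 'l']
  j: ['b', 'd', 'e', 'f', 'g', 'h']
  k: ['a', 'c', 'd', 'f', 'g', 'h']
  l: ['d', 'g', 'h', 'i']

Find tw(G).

4

A width-4 tree decomposition is:
Bags: B1 = {d, e, f, h, j}  B2 = {d, f, g, h, j}  B3 = {d, f, g, h, k}  B4 = {b, d, f, g, j}  B5 = {d, f, g, h, i}  B6 = {a, d, g, h, k}  B7 = {c, d, g, h, k}  B8 = {d, g, h, i, l}
Tree: B1–B2, B2–B3, B2–B4, B3–B5, B3–B6, B6–B7, B5–B8
Each bag holds 5 vertices, so the decomposition has width 4, which upper-bounds the treewidth. On the other hand G contains the 5-clique {a, d, g, h, k}. A clique must lie in a single bag of any decomposition, so no decomposition can have width below 4. Hence tw(G) = 4 exactly.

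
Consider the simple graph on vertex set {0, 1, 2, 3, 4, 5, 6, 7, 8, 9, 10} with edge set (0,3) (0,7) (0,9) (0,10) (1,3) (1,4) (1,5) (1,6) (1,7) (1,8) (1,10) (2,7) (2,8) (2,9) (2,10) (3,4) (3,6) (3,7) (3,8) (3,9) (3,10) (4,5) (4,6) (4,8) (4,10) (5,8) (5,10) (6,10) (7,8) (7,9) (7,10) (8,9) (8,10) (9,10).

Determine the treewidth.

4

A width-4 tree decomposition is:
Bags: B1 = {2, 7, 8, 9, 10}  B2 = {3, 7, 8, 9, 10}  B3 = {0, 3, 7, 9, 10}  B4 = {1, 3, 7, 8, 10}  B5 = {1, 3, 4, 8, 10}  B6 = {1, 3, 4, 6, 10}  B7 = {1, 4, 5, 8, 10}
Tree: B1–B2, B2–B3, B2–B4, B4–B5, B5–B6, B5–B7
Every bag has size at most 5, so the width is 5 − 1 = 4 and tw(G) ≤ 4. On the other hand G contains the 5-clique {2, 7, 8, 9, 10}. A clique must lie in a single bag of any decomposition, so no decomposition can have width below 4. Combining the bounds, tw(G) = 4.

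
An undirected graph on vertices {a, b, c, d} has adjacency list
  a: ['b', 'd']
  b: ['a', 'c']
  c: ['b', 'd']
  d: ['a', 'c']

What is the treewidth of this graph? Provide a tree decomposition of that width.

Treewidth 2.
One optimal decomposition is:
Bags: B1 = {a, b, c}  B2 = {a, c, d}
Tree: B1–B2

The largest bag has 3 vertices, giving width 2; this decomposition certifies tw(G) ≤ 2. Since c–b–a–d–c is a cycle in G, G is not acyclic. Forests are exactly the graphs of treewidth ≤ 1, so tw(G) ≥ 2. The upper and lower bounds meet at 2, so that is the treewidth.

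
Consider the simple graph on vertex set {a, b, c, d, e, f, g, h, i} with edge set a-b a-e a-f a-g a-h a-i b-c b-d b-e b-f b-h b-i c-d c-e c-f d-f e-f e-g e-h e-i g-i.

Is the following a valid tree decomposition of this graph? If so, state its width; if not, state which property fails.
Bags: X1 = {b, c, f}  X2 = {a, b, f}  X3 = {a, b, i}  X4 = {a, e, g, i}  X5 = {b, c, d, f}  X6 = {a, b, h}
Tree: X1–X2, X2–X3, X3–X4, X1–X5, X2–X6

No — edge (e,f) lies in no bag.

A tree decomposition must satisfy three properties: every vertex lies in some bag; for every edge, both endpoints lie together in some bag; and for every vertex, the bags containing it form a connected subtree. Here edge (e,f) lies in no bag, so the decomposition is invalid.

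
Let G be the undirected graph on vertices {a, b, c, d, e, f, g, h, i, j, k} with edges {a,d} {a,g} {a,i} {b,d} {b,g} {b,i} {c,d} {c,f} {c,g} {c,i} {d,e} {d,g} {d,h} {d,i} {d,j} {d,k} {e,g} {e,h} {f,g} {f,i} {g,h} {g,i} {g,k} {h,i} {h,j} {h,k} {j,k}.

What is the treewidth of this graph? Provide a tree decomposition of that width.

Every bag has size at most 4, so the width is 4 − 1 = 3 and tw(G) ≤ 3. Conversely, {d, e, g, h} is a clique of size 4, and the vertices of any clique must share a bag in every tree decomposition; so some bag has ≥ 4 vertices and tw(G) ≥ 3. Combining the bounds, tw(G) = 3.

Treewidth 3.
Bags: B1 = {d, g, h, i}  B2 = {d, e, g, h}  B3 = {a, d, g, i}  B4 = {b, d, g, i}  B5 = {c, d, g, i}  B6 = {c, f, g, i}  B7 = {d, g, h, k}  B8 = {d, h, j, k}
Tree: B1–B2, B1–B3, B3–B4, B4–B5, B5–B6, B2–B7, B7–B8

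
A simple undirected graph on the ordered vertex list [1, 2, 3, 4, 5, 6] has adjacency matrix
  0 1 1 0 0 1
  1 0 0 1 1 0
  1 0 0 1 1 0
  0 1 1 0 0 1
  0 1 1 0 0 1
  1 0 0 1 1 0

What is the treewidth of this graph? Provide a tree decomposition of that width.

Treewidth 3.
One optimal decomposition is:
Bags: B1 = {2, 3, 5, 6}  B2 = {1, 2, 3, 6}  B3 = {2, 3, 4, 6}
Tree: B1–B2, B2–B3

Every bag has size at most 4, so the width is 4 − 1 = 3 and tw(G) ≤ 3. For the lower bound: the 4 vertex sets {3,5}, {1,6}, {2}, {4} are disjoint, each induces a connected subgraph, and every pair is joined by at least one edge of G. Contracting each set to a single vertex therefore yields K_{4} as a minor, and since treewidth is minor-monotone, tw(G) ≥ tw(K_{4}) = 3. Hence tw(G) = 3 exactly.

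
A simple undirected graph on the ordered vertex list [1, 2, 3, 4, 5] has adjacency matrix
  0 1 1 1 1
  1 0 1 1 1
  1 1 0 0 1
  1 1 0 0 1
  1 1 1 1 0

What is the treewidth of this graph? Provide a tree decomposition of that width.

The largest bag has 4 vertices, giving width 3; this decomposition certifies tw(G) ≤ 3. Conversely, {1, 2, 3, 5} is a clique of size 4, and the vertices of any clique must share a bag in every tree decomposition; so some bag has ≥ 4 vertices and tw(G) ≥ 3. Hence tw(G) = 3 exactly.

Treewidth 3.
One such decomposition:
Bags: B1 = {1, 2, 3, 5}  B2 = {1, 2, 4, 5}
Tree: B1–B2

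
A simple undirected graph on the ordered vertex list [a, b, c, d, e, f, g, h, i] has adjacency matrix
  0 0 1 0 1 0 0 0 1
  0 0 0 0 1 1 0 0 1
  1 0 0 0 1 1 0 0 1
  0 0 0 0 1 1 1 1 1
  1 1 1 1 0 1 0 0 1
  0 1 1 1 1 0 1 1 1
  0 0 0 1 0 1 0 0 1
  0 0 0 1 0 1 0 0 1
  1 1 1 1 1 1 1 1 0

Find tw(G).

3

A width-3 tree decomposition is:
Bags: B1 = {d, f, g, i}  B2 = {d, e, f, i}  B3 = {d, f, h, i}  B4 = {c, e, f, i}  B5 = {a, c, e, i}  B6 = {b, e, f, i}
Tree: B1–B2, B2–B3, B2–B4, B4–B5, B2–B6
Every bag has size at most 4, so the width is 4 − 1 = 3 and tw(G) ≤ 3. On the other hand G contains the 4-clique {a, c, e, i}. A clique must lie in a single bag of any decomposition, so no decomposition can have width below 3. Therefore the treewidth is 3.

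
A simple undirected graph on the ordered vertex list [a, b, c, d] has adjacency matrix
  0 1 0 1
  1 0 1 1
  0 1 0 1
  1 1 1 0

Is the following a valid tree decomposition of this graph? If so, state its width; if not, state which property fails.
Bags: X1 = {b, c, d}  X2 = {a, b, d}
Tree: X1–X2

Checking the three conditions: (i) the bags cover all of {a, b, c, d}; (ii) for each edge, some bag contains both endpoints; (iii) the bags containing any fixed vertex form a subtree. All hold, so the decomposition is valid with width 3 − 1 = 2.

Yes; width 2.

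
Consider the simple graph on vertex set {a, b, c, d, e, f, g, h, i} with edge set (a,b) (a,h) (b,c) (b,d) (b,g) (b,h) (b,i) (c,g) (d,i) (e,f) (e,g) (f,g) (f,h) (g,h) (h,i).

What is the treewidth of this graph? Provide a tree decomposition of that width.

Each bag holds 3 vertices, so the decomposition has width 2, which upper-bounds the treewidth. For the lower bound, the 3 vertices {e, f, g} are pairwise adjacent, and any tree decomposition puts a clique entirely inside one bag — forcing width ≥ 2. Therefore the treewidth is 2.

Treewidth 2.
One such decomposition:
Bags: B1 = {b, g, h}  B2 = {f, g, h}  B3 = {b, h, i}  B4 = {b, d, i}  B5 = {a, b, h}  B6 = {b, c, g}  B7 = {e, f, g}
Tree: B1–B2, B1–B3, B3–B4, B1–B5, B1–B6, B2–B7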